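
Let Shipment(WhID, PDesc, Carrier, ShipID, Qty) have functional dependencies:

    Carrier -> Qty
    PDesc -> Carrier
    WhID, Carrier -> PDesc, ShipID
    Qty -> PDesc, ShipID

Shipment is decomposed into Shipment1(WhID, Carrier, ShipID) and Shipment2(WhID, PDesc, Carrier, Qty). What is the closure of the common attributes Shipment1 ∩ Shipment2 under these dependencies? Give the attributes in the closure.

WhID, PDesc, Carrier, ShipID, Qty

Shipment1 ∩ Shipment2 = {WhID, Carrier}.
Carrier → Qty applies, adding Qty
WhID, Carrier → PDesc, ShipID applies, adding PDesc, ShipID
Closure: {WhID, PDesc, Carrier, ShipID, Qty}.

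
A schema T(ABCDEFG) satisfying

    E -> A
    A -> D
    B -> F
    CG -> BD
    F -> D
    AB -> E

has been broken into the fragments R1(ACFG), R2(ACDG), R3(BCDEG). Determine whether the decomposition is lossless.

Chase test. Columns are ABCDEFG; row i has aⱼ where attribute j ∈ Ri, else bᵢⱼ.
Initial tableau (one row per fragment):
  row 1: a1 b12 a3 b14 b15 a6 a7
  row 2: a1 b22 a3 a4 b25 b26 a7
  row 3: b31 a2 a3 a4 a5 b36 a7
Rows 1 and 2 agree on A; apply A→D and equate their D entries.
Rows 1 and 2 agree on CG; apply CG→BD and equate their BD entries.
Rows 1 and 3 agree on CG; apply CG→BD and equate their BD entries.
Rows 1 and 2 agree on AB; apply AB→E and equate their E entries.
Rows 1 and 2 agree on B; apply B→F and equate their F entries.
Rows 1 and 3 agree on B; apply B→F and equate their F entries.
No row becomes fully distinguished — the join is lossy.

No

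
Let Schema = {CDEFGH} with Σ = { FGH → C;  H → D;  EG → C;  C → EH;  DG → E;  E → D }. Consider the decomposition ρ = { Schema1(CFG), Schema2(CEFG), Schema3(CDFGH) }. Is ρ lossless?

Chase test. Columns are CDEFGH; row i has aⱼ where attribute j ∈ Schemai, else bᵢⱼ.
Initial tableau (one row per fragment):
  row 1: a1 b12 b13 a4 a5 b16
  row 2: a1 b22 a3 a4 a5 b26
  row 3: a1 a2 b33 a4 a5 a6
Rows 1 and 2 agree on C; apply C→EH and equate their EH entries.
Rows 1 and 3 agree on C; apply C→EH and equate their EH entries.
Rows 1 and 2 agree on E; apply E→D and equate their D entries.
Rows 1 and 3 agree on E; apply E→D and equate their D entries.
Row 1 is now all distinguished symbols — the join is lossless.

Yes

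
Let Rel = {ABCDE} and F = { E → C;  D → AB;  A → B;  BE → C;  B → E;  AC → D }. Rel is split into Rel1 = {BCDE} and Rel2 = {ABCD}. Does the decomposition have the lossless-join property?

Common attributes: Rel1 ∩ Rel2 = {BCD}.
Closure of {BCD}: D → AB applies, adding A; B → E applies, adding E. So (BCD)⁺ = {ABCDE}.
This closure contains every attribute of Rel1, so Rel1 ∩ Rel2 → Rel1. The join is lossless.

Yes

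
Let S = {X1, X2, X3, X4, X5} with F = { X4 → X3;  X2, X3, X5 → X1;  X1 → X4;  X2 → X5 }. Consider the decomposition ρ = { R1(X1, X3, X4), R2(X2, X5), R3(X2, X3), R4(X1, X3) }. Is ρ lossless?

Chase test. Columns are X1, X2, X3, X4, X5; row i has aⱼ where attribute j ∈ Ri, else bᵢⱼ.
Initial tableau (one row per fragment):
  row 1: a1 b12 a3 a4 b15
  row 2: b21 a2 b23 b24 a5
  row 3: b31 a2 a3 b34 b35
  row 4: a1 b42 a3 b44 b45
Rows 1 and 4 agree on X1; apply X1→X4 and equate their X4 entries.
Rows 2 and 3 agree on X2; apply X2→X5 and equate their X5 entries.
No row becomes fully distinguished — the join is lossy.

No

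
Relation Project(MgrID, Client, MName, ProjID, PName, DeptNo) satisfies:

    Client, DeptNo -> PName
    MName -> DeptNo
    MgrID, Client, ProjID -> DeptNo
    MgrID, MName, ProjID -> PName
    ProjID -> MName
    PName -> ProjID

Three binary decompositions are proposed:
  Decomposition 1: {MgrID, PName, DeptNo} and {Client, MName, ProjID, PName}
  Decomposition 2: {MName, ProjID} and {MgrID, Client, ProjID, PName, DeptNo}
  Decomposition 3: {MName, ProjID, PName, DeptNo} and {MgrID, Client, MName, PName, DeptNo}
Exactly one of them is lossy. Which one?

Decomposition 1

Decomposition 1: common = {PName}, closure = {MName, ProjID, PName, DeptNo} → lossy.
Decomposition 2: common = {ProjID}, closure = {MName, ProjID, DeptNo} → lossless.
Decomposition 3: common = {MName, PName, DeptNo}, closure = {MName, ProjID, PName, DeptNo} → lossless.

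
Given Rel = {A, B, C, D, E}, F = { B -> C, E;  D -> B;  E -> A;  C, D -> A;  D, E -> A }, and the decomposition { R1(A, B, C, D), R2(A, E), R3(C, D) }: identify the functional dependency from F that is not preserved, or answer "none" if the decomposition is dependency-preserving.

Check B → C, E: no single fragment contains all of {B, C, E}, and the restricted closure of {B} across the fragments never reaches {C, E}.
D → B is preserved.
E → A is preserved.
C, D → A is preserved.
D, E → A is preserved.

B -> C, E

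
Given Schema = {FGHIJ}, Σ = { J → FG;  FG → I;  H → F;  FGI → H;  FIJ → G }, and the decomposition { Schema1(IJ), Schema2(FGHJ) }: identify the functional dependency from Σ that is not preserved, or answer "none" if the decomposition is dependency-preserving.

Check FG → I: no single fragment contains all of {FGI}, and the restricted closure of {FG} across the fragments never reaches {I}.
J → FG is preserved.
H → F is preserved.
FGI → H is preserved.
FIJ → G is preserved.

FG → I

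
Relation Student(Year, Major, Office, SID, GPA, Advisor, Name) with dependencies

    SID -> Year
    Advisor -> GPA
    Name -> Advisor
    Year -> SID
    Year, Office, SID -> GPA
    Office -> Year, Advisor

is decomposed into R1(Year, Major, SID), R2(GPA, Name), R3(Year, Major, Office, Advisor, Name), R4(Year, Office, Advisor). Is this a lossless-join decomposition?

Yes

Chase test. Columns are Year, Major, Office, SID, GPA, Advisor, Name; row i has aⱼ where attribute j ∈ Ri, else bᵢⱼ.
Initial tableau (one row per fragment):
  row 1: a1 a2 b13 a4 b15 b16 b17
  row 2: b21 b22 b23 b24 a5 b26 a7
  row 3: a1 a2 a3 b34 b35 a6 a7
  row 4: a1 b42 a3 b44 b45 a6 b47
Rows 3 and 4 agree on Advisor; apply Advisor→GPA and equate their GPA entries.
Rows 2 and 3 agree on Name; apply Name→Advisor and equate their Advisor entries.
Rows 1 and 3 agree on Year; apply Year→SID and equate their SID entries.
Rows 1 and 4 agree on Year; apply Year→SID and equate their SID entries.
Rows 2 and 3 agree on Advisor; apply Advisor→GPA and equate their GPA entries.
Row 3 is now all distinguished symbols — the join is lossless.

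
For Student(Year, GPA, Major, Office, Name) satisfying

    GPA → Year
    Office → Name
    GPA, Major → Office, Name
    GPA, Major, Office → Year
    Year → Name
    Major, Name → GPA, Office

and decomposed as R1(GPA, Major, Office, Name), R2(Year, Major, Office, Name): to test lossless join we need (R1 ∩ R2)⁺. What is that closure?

Year, GPA, Major, Office, Name

R1 ∩ R2 = {Major, Office, Name}.
Major, Name → GPA, Office applies, adding GPA
GPA → Year applies, adding Year
Closure: {Year, GPA, Major, Office, Name}.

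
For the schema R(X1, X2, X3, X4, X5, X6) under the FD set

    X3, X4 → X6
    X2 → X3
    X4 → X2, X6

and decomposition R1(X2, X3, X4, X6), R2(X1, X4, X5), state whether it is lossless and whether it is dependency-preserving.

Lossless test: (X4)⁺ = {X2, X3, X4, X6}, which contains all of one fragment — lossless.
Dependency preservation: every FD's attributes lie within a single fragment, so each can be enforced locally — preserved.

lossless and dependency-preserving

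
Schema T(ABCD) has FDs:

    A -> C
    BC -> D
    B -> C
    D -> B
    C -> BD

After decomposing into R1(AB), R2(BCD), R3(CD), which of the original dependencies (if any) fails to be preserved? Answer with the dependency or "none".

A → C: restricted closure across fragments reaches C.
BC → D lies within R2.
B → C lies within R2.
D → B lies within R2.
C → BD lies within R2.
Every dependency is enforceable on the fragments, so the decomposition is dependency-preserving.

none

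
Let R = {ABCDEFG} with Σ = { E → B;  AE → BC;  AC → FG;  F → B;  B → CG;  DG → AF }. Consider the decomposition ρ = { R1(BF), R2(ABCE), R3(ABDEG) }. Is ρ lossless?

No

Chase test. Columns are ABCDEFG; row i has aⱼ where attribute j ∈ Ri, else bᵢⱼ.
Initial tableau (one row per fragment):
  row 1: b11 a2 b13 b14 b15 a6 b17
  row 2: a1 a2 a3 b24 a5 b26 b27
  row 3: a1 a2 b33 a4 a5 b36 a7
Rows 2 and 3 agree on AE; apply AE→BC and equate their BC entries.
Rows 2 and 3 agree on AC; apply AC→FG and equate their FG entries.
Rows 1 and 2 agree on B; apply B→CG and equate their CG entries.
No row becomes fully distinguished — the join is lossy.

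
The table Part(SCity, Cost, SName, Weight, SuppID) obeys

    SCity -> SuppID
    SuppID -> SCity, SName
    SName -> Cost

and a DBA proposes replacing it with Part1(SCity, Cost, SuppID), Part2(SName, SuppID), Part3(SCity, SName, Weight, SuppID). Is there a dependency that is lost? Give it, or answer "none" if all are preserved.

SName -> Cost

Check SName → Cost: no single fragment contains all of {Cost, SName}, and the restricted closure of {SName} across the fragments never reaches {Cost}.
SCity → SuppID is preserved.
SuppID → SCity, SName is preserved.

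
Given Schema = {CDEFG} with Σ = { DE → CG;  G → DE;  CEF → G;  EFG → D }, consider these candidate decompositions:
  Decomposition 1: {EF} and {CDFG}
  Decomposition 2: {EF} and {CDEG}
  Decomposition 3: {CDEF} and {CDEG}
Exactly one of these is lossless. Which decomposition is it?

Decomposition 3

Decomposition 1: common = {F}, closure = {F} → lossy.
Decomposition 2: common = {E}, closure = {E} → lossy.
Decomposition 3: common = {CDE}, closure = {CDEG} → lossless.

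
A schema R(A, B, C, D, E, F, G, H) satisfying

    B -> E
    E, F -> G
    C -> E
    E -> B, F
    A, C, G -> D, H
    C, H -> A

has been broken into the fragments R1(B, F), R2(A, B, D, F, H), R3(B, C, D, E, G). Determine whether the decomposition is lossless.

Chase test. Columns are A, B, C, D, E, F, G, H; row i has aⱼ where attribute j ∈ Ri, else bᵢⱼ.
Initial tableau (one row per fragment):
  row 1: b11 a2 b13 b14 b15 a6 b17 b18
  row 2: a1 a2 b23 a4 b25 a6 b27 a8
  row 3: b31 a2 a3 a4 a5 b36 a7 b38
Rows 1 and 2 agree on B; apply B→E and equate their E entries.
Rows 1 and 3 agree on B; apply B→E and equate their E entries.
Rows 1 and 2 agree on E, F; apply E, F→G and equate their G entries.
Rows 1 and 3 agree on E; apply E→B, F and equate their B, F entries.
Rows 1 and 3 agree on E, F; apply E, F→G and equate their G entries.
No row becomes fully distinguished — the join is lossy.

No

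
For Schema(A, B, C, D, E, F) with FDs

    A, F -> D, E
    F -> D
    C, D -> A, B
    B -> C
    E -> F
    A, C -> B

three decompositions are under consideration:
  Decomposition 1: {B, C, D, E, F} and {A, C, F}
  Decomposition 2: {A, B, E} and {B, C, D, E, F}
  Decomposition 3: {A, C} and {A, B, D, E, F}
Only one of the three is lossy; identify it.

Decomposition 3

Decomposition 1: common = {C, F}, closure = {A, B, C, D, E, F} → lossless.
Decomposition 2: common = {B, E}, closure = {A, B, C, D, E, F} → lossless.
Decomposition 3: common = {A}, closure = {A} → lossy.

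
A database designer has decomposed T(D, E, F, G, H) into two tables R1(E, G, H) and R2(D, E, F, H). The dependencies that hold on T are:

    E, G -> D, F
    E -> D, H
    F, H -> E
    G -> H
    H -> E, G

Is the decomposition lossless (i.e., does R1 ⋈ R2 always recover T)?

Common attributes: R1 ∩ R2 = {E, H}.
Closure of {E, H}: E → D, H applies, adding D; H → E, G applies, adding G; E, G → D, F applies, adding F. So (E, H)⁺ = {D, E, F, G, H}.
This closure contains every attribute of R1, so R1 ∩ R2 → R1. The join is lossless.

Yes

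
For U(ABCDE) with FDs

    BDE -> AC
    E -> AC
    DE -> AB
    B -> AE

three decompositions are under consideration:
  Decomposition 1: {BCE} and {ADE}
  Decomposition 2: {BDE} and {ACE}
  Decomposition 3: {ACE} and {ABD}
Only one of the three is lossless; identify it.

Decomposition 1: common = {E}, closure = {ACE} → lossy.
Decomposition 2: common = {E}, closure = {ACE} → lossless.
Decomposition 3: common = {A}, closure = {A} → lossy.

Decomposition 2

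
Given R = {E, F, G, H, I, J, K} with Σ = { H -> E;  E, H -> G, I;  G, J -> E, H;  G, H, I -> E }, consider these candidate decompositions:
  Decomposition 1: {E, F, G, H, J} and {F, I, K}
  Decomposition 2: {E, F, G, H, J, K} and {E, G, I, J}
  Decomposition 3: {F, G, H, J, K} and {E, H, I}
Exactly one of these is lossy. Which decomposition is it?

Decomposition 1: common = {F}, closure = {F} → lossy.
Decomposition 2: common = {E, G, J}, closure = {E, G, H, I, J} → lossless.
Decomposition 3: common = {H}, closure = {E, G, H, I} → lossless.

Decomposition 1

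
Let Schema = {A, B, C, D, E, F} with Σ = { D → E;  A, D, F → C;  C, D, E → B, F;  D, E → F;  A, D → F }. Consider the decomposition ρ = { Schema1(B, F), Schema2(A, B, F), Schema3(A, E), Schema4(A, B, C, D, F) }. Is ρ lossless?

Chase test. Columns are A, B, C, D, E, F; row i has aⱼ where attribute j ∈ Schemai, else bᵢⱼ.
Initial tableau (one row per fragment):
  row 1: b11 a2 b13 b14 b15 a6
  row 2: a1 a2 b23 b24 b25 a6
  row 3: a1 b32 b33 b34 a5 b36
  row 4: a1 a2 a3 a4 b45 a6
No row becomes fully distinguished — the join is lossy.

No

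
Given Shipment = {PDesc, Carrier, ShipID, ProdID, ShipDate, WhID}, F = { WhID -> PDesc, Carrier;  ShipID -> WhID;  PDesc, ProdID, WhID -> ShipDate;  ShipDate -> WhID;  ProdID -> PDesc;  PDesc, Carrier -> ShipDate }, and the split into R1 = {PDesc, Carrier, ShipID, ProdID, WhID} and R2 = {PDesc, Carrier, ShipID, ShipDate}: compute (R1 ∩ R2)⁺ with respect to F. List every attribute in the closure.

PDesc, Carrier, ShipID, ShipDate, WhID

R1 ∩ R2 = {PDesc, Carrier, ShipID}.
ShipID → WhID applies, adding WhID
PDesc, Carrier → ShipDate applies, adding ShipDate
Closure: {PDesc, Carrier, ShipID, ShipDate, WhID}.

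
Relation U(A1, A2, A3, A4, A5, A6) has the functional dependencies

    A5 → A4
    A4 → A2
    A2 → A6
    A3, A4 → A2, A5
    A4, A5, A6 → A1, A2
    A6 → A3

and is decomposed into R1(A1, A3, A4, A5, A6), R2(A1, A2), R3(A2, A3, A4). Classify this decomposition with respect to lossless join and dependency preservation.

Lossless test (chase): Rows 1 and 3 agree on A4; apply A4→A2 and equate their A2 entries. Rows 1 and 2 agree on A2; apply A2→A6 and equate their A6 entries. Rows 1 and 3 agree on A2; apply A2→A6 and equate their A6 entries. Rows 1 and 3 agree on A3, A4; apply A3, A4→A2, A5 and equate their A2, A5 entries. Rows 1 and 3 agree on A4, A5, A6; apply A4, A5, A6→A1, A2 and equate their A1, A2 entries. Rows 1 and 2 agree on A6; apply A6→A3 and equate their A3 entries. Row 1 is now all distinguished symbols — the join is lossless.
Dependency preservation: the restricted closure of {A2} across the fragments never reaches {A6}, so A2 → A6 cannot be enforced without a join — not preserved.

lossless but not dependency-preserving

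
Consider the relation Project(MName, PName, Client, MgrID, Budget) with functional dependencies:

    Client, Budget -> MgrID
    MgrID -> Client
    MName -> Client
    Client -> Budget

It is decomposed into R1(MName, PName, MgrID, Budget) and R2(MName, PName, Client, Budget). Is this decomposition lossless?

Yes

Common attributes: R1 ∩ R2 = {MName, PName, Budget}.
Closure of {MName, PName, Budget}: MName → Client applies, adding Client; Client, Budget → MgrID applies, adding MgrID. So (MName, PName, Budget)⁺ = {MName, PName, Client, MgrID, Budget}.
This closure contains every attribute of R1, so R1 ∩ R2 → R1. The join is lossless.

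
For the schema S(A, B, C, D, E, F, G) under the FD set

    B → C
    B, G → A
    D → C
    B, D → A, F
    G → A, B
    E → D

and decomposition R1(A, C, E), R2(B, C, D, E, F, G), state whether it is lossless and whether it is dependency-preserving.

lossy and not dependency-preserving

Lossless test: (C, E)⁺ = {C, D, E}, which is a superkey of neither fragment — lossy.
Dependency preservation: the restricted closure of {B, G} across the fragments never reaches {A}, so B, G → A cannot be enforced without a join — not preserved.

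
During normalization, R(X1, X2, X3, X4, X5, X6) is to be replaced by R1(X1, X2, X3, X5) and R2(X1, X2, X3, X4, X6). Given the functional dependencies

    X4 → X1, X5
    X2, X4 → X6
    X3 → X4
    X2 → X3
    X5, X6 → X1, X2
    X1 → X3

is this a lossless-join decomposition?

Yes

Common attributes: R1 ∩ R2 = {X1, X2, X3}.
Closure of {X1, X2, X3}: X3 → X4 applies, adding X4; X4 → X1, X5 applies, adding X5; X2, X4 → X6 applies, adding X6. So (X1, X2, X3)⁺ = {X1, X2, X3, X4, X5, X6}.
This closure contains every attribute of R1, so R1 ∩ R2 → R1. The join is lossless.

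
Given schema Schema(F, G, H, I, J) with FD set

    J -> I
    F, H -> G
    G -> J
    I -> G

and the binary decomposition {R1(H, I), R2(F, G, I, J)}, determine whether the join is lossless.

Common attributes: R1 ∩ R2 = {I}.
Closure of {I}: I → G applies, adding G; G → J applies, adding J. So (I)⁺ = {G, I, J}.
The closure contains neither all of R1 = {H, I} nor all of R2 = {F, G, I, J}, so the common attributes are not a superkey of either fragment. The join is lossy.

No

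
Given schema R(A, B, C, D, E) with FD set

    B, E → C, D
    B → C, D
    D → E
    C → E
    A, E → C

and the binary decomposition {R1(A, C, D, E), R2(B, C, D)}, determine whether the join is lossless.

No

Common attributes: R1 ∩ R2 = {C, D}.
Closure of {C, D}: D → E applies, adding E. So (C, D)⁺ = {C, D, E}.
The closure contains neither all of R1 = {A, C, D, E} nor all of R2 = {B, C, D}, so the common attributes are not a superkey of either fragment. The join is lossy.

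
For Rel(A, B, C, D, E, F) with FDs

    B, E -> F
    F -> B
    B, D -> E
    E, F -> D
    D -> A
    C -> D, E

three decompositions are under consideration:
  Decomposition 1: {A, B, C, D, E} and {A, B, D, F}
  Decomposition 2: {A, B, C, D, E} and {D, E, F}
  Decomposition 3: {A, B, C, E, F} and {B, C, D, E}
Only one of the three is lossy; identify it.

Decomposition 2

Decomposition 1: common = {A, B, D}, closure = {A, B, D, E, F} → lossless.
Decomposition 2: common = {D, E}, closure = {A, D, E} → lossy.
Decomposition 3: common = {B, C, E}, closure = {A, B, C, D, E, F} → lossless.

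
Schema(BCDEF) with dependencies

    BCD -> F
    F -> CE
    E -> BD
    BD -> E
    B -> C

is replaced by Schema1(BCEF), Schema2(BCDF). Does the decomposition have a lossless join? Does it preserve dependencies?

Lossless test: (BCF)⁺ = {BCDEF}, which contains all of one fragment — lossless.
Dependency preservation: E → BD; BD → E are not contained in any single fragment, but the restricted closure of each left-hand side across the fragments still reaches the right-hand side; the remaining FDs each lie inside some fragment. All dependencies are preserved.

lossless and dependency-preserving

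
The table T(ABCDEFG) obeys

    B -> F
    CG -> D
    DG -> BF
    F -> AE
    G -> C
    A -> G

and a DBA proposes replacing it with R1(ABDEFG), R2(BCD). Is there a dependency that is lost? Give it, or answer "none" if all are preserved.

none

B → F lies within R1.
CG → D: restricted closure across fragments reaches D.
DG → BF lies within R1.
F → AE lies within R1.
G → C: restricted closure across fragments reaches C.
A → G lies within R1.
Every dependency is enforceable on the fragments, so the decomposition is dependency-preserving.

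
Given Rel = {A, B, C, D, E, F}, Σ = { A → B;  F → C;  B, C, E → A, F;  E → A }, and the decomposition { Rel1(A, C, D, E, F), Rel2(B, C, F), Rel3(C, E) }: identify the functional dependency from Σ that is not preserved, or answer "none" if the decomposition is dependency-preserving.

Check A → B: no single fragment contains all of {A, B}, and the restricted closure of {A} across the fragments never reaches {B}.
F → C is preserved.
B, C, E → A, F is preserved.
E → A is preserved.

A → B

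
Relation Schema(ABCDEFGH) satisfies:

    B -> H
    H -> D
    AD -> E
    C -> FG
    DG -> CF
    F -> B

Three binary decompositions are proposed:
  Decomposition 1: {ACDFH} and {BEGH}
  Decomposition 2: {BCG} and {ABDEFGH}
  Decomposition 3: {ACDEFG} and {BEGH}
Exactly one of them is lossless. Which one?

Decomposition 2

Decomposition 1: common = {H}, closure = {DH} → lossy.
Decomposition 2: common = {BG}, closure = {BCDFGH} → lossless.
Decomposition 3: common = {EG}, closure = {EG} → lossy.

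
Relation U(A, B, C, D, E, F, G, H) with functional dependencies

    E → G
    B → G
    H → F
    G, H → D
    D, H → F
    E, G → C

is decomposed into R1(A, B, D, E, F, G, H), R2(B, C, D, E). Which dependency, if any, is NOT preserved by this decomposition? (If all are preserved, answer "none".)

E → G lies within R1.
B → G lies within R1.
H → F lies within R1.
G, H → D lies within R1.
D, H → F lies within R1.
E, G → C: restricted closure across fragments reaches C.
Every dependency is enforceable on the fragments, so the decomposition is dependency-preserving.

none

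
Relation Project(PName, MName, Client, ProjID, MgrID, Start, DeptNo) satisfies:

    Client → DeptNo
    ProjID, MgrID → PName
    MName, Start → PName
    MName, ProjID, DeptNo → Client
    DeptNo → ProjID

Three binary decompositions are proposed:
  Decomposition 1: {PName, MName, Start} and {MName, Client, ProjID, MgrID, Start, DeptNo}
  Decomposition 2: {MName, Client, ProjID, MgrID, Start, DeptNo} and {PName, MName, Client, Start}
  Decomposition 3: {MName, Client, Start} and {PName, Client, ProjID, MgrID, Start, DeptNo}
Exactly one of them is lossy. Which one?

Decomposition 3

Decomposition 1: common = {MName, Start}, closure = {PName, MName, Start} → lossless.
Decomposition 2: common = {MName, Client, Start}, closure = {PName, MName, Client, ProjID, Start, DeptNo} → lossless.
Decomposition 3: common = {Client, Start}, closure = {Client, ProjID, Start, DeptNo} → lossy.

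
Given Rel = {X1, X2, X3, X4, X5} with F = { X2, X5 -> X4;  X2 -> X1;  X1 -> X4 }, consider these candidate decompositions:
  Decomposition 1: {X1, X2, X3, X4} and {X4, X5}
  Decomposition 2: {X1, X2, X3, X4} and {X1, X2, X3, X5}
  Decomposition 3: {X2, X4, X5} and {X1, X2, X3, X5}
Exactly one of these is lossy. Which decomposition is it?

Decomposition 1

Decomposition 1: common = {X4}, closure = {X4} → lossy.
Decomposition 2: common = {X1, X2, X3}, closure = {X1, X2, X3, X4} → lossless.
Decomposition 3: common = {X2, X5}, closure = {X1, X2, X4, X5} → lossless.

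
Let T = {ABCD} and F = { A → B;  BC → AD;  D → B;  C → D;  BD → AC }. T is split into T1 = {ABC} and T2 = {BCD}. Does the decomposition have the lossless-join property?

Common attributes: T1 ∩ T2 = {BC}.
Closure of {BC}: BC → AD applies, adding AD. So (BC)⁺ = {ABCD}.
This closure contains every attribute of T1, so T1 ∩ T2 → T1. The join is lossless.

Yes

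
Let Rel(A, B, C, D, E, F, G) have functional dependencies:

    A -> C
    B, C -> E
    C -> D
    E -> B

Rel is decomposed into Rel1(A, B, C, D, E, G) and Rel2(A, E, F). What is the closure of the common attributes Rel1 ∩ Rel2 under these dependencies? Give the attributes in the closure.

Rel1 ∩ Rel2 = {A, E}.
A → C applies, adding C
C → D applies, adding D
E → B applies, adding B
Closure: {A, B, C, D, E}.

A, B, C, D, E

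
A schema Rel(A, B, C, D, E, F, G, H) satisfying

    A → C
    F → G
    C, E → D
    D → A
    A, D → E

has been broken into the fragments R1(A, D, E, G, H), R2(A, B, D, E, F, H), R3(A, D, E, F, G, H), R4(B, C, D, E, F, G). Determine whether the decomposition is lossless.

Yes

Chase test. Columns are A, B, C, D, E, F, G, H; row i has aⱼ where attribute j ∈ Ri, else bᵢⱼ.
Initial tableau (one row per fragment):
  row 1: a1 b12 b13 a4 a5 b16 a7 a8
  row 2: a1 a2 b23 a4 a5 a6 b27 a8
  row 3: a1 b32 b33 a4 a5 a6 a7 a8
  row 4: b41 a2 a3 a4 a5 a6 a7 b48
Rows 1 and 2 agree on A; apply A→C and equate their C entries.
Rows 1 and 3 agree on A; apply A→C and equate their C entries.
Rows 2 and 3 agree on F; apply F→G and equate their G entries.
Rows 1 and 4 agree on D; apply D→A and equate their A entries.
Rows 1 and 4 agree on A; apply A→C and equate their C entries.
Row 2 is now all distinguished symbols — the join is lossless.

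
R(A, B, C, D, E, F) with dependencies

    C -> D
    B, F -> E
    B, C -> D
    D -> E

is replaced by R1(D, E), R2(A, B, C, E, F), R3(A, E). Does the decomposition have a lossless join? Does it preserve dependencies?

Lossless test (chase): applying each FD to every pair of rows produces no changes in the tableau, so no row becomes fully distinguished — the join is lossy.
Dependency preservation: the restricted closure of {C} across the fragments never reaches {D}, so C → D cannot be enforced without a join — not preserved.

lossy and not dependency-preserving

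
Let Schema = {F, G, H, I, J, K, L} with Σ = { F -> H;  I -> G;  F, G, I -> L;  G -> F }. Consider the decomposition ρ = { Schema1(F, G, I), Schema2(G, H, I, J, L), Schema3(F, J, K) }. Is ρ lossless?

No

Chase test. Columns are F, G, H, I, J, K, L; row i has aⱼ where attribute j ∈ Schemai, else bᵢⱼ.
Initial tableau (one row per fragment):
  row 1: a1 a2 b13 a4 b15 b16 b17
  row 2: b21 a2 a3 a4 a5 b26 a7
  row 3: a1 b32 b33 b34 a5 a6 b37
Rows 1 and 3 agree on F; apply F→H and equate their H entries.
Rows 1 and 2 agree on G; apply G→F and equate their F entries.
Rows 1 and 2 agree on F; apply F→H and equate their H entries.
Rows 1 and 2 agree on F, G, I; apply F, G, I→L and equate their L entries.
No row becomes fully distinguished — the join is lossy.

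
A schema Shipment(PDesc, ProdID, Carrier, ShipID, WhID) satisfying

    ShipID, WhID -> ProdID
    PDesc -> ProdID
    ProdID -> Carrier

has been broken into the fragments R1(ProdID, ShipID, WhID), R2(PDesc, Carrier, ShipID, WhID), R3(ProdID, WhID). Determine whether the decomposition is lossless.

Chase test. Columns are PDesc, ProdID, Carrier, ShipID, WhID; row i has aⱼ where attribute j ∈ Ri, else bᵢⱼ.
Initial tableau (one row per fragment):
  row 1: b11 a2 b13 a4 a5
  row 2: a1 b22 a3 a4 a5
  row 3: b31 a2 b33 b34 a5
Rows 1 and 2 agree on ShipID, WhID; apply ShipID, WhID→ProdID and equate their ProdID entries.
Rows 1 and 2 agree on ProdID; apply ProdID→Carrier and equate their Carrier entries.
Rows 1 and 3 agree on ProdID; apply ProdID→Carrier and equate their Carrier entries.
Row 2 is now all distinguished symbols — the join is lossless.

Yes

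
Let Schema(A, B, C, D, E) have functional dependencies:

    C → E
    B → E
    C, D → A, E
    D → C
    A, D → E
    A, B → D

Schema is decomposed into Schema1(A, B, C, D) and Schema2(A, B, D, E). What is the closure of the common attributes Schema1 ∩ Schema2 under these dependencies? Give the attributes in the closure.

A, B, C, D, E

Schema1 ∩ Schema2 = {A, B, D}.
B → E applies, adding E
D → C applies, adding C
Closure: {A, B, C, D, E}.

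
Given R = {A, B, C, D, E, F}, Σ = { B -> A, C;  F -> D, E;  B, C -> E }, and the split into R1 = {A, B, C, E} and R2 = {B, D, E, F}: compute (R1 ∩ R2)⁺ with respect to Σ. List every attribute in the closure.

R1 ∩ R2 = {B, E}.
B → A, C applies, adding A, C
Closure: {A, B, C, E}.

A, B, C, E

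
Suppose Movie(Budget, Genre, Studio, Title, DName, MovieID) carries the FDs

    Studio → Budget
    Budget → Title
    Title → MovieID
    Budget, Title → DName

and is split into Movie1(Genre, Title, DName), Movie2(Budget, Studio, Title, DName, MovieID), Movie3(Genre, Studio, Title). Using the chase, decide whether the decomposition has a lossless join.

Yes

Chase test. Columns are Budget, Genre, Studio, Title, DName, MovieID; row i has aⱼ where attribute j ∈ Moviei, else bᵢⱼ.
Initial tableau (one row per fragment):
  row 1: b11 a2 b13 a4 a5 b16
  row 2: a1 b22 a3 a4 a5 a6
  row 3: b31 a2 a3 a4 b35 b36
Rows 2 and 3 agree on Studio; apply Studio→Budget and equate their Budget entries.
Rows 1 and 2 agree on Title; apply Title→MovieID and equate their MovieID entries.
Rows 1 and 3 agree on Title; apply Title→MovieID and equate their MovieID entries.
Rows 2 and 3 agree on Budget, Title; apply Budget, Title→DName and equate their DName entries.
Row 3 is now all distinguished symbols — the join is lossless.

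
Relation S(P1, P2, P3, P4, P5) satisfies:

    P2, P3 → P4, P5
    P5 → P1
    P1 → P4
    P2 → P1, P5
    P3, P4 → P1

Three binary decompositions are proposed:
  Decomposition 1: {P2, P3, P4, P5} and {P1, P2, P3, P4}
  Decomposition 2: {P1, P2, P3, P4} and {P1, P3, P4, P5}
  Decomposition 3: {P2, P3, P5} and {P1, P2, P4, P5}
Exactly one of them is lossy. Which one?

Decomposition 2

Decomposition 1: common = {P2, P3, P4}, closure = {P1, P2, P3, P4, P5} → lossless.
Decomposition 2: common = {P1, P3, P4}, closure = {P1, P3, P4} → lossy.
Decomposition 3: common = {P2, P5}, closure = {P1, P2, P4, P5} → lossless.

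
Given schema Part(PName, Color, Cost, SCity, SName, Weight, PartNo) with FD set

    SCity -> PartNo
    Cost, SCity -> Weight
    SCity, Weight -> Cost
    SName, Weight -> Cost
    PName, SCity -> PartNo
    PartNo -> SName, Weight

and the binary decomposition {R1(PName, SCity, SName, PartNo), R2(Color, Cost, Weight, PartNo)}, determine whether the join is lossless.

Common attributes: R1 ∩ R2 = {PartNo}.
Closure of {PartNo}: PartNo → SName, Weight applies, adding SName, Weight; SName, Weight → Cost applies, adding Cost. So (PartNo)⁺ = {Cost, SName, Weight, PartNo}.
The closure contains neither all of R1 = {PName, SCity, SName, PartNo} nor all of R2 = {Color, Cost, Weight, PartNo}, so the common attributes are not a superkey of either fragment. The join is lossy.

No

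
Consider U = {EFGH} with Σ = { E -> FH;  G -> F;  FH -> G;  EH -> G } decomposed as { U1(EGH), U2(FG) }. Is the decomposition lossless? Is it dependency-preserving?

Lossless test: (G)⁺ = {FG}, which contains all of one fragment — lossless.
Dependency preservation: the restricted closure of {FH} across the fragments never reaches {G}, so FH → G cannot be enforced without a join — not preserved.

lossless but not dependency-preserving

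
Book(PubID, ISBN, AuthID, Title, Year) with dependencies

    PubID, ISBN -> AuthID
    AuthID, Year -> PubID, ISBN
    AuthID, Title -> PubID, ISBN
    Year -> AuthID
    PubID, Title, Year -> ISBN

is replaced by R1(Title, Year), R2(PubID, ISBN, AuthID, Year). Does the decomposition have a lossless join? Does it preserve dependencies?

lossless but not dependency-preserving

Lossless test: (Year)⁺ = {PubID, ISBN, AuthID, Year}, which contains all of one fragment — lossless.
Dependency preservation: the restricted closure of {AuthID, Title} across the fragments never reaches {PubID, ISBN}, so AuthID, Title → PubID, ISBN cannot be enforced without a join — not preserved.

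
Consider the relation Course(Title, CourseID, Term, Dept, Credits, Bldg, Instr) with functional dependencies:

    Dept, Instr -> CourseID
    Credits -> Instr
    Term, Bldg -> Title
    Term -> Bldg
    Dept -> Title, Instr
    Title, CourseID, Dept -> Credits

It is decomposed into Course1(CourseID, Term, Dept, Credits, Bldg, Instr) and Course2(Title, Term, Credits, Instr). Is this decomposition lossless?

Common attributes: Course1 ∩ Course2 = {Term, Credits, Instr}.
Closure of {Term, Credits, Instr}: Term → Bldg applies, adding Bldg; Term, Bldg → Title applies, adding Title. So (Term, Credits, Instr)⁺ = {Title, Term, Credits, Bldg, Instr}.
This closure contains every attribute of Course2, so Course1 ∩ Course2 → Course2. The join is lossless.

Yes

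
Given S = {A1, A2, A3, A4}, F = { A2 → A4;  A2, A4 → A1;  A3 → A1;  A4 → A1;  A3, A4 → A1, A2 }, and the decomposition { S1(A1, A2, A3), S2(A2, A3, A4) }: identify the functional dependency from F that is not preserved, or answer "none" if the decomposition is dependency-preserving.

A4 → A1

Check A4 → A1: no single fragment contains all of {A1, A4}, and the restricted closure of {A4} across the fragments never reaches {A1}.
A2 → A4 is preserved.
A2, A4 → A1 is preserved.
A3 → A1 is preserved.
A3, A4 → A1, A2 is preserved.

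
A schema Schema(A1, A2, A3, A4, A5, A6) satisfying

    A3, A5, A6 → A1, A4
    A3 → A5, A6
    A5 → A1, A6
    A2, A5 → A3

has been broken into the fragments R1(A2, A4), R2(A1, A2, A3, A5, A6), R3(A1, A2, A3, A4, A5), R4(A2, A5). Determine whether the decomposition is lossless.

Chase test. Columns are A1, A2, A3, A4, A5, A6; row i has aⱼ where attribute j ∈ Ri, else bᵢⱼ.
Initial tableau (one row per fragment):
  row 1: b11 a2 b13 a4 b15 b16
  row 2: a1 a2 a3 b24 a5 a6
  row 3: a1 a2 a3 a4 a5 b36
  row 4: b41 a2 b43 b44 a5 b46
Rows 2 and 3 agree on A3; apply A3→A5, A6 and equate their A5, A6 entries.
Rows 2 and 4 agree on A5; apply A5→A1, A6 and equate their A1, A6 entries.
Rows 2 and 4 agree on A2, A5; apply A2, A5→A3 and equate their A3 entries.
Rows 2 and 3 agree on A3, A5, A6; apply A3, A5, A6→A1, A4 and equate their A1, A4 entries.
Rows 2 and 4 agree on A3, A5, A6; apply A3, A5, A6→A1, A4 and equate their A1, A4 entries.
Row 2 is now all distinguished symbols — the join is lossless.

Yes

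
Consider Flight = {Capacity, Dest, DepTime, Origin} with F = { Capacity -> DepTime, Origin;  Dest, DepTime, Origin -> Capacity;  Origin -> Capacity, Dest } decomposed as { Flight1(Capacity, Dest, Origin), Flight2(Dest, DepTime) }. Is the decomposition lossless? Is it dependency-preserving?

Lossless test: (Dest)⁺ = {Dest}, which is a superkey of neither fragment — lossy.
Dependency preservation: the restricted closure of {Capacity} across the fragments never reaches {DepTime, Origin}, so Capacity → DepTime, Origin cannot be enforced without a join — not preserved.

lossy and not dependency-preserving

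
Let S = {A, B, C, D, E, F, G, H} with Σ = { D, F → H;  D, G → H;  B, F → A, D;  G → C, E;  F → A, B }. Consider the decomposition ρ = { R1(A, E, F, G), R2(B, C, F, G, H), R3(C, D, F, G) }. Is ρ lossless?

Chase test. Columns are A, B, C, D, E, F, G, H; row i has aⱼ where attribute j ∈ Ri, else bᵢⱼ.
Initial tableau (one row per fragment):
  row 1: a1 b12 b13 b14 a5 a6 a7 b18
  row 2: b21 a2 a3 b24 b25 a6 a7 a8
  row 3: b31 b32 a3 a4 b35 a6 a7 b38
Rows 1 and 2 agree on G; apply G→C, E and equate their C, E entries.
Rows 1 and 3 agree on G; apply G→C, E and equate their C, E entries.
Rows 1 and 2 agree on F; apply F→A, B and equate their A, B entries.
Rows 1 and 3 agree on F; apply F→A, B and equate their A, B entries.
Rows 1 and 2 agree on B, F; apply B, F→A, D and equate their A, D entries.
Rows 1 and 3 agree on B, F; apply B, F→A, D and equate their A, D entries.
Rows 1 and 2 agree on D, F; apply D, F→H and equate their H entries.
Rows 1 and 3 agree on D, F; apply D, F→H and equate their H entries.
Row 1 is now all distinguished symbols — the join is lossless.

Yes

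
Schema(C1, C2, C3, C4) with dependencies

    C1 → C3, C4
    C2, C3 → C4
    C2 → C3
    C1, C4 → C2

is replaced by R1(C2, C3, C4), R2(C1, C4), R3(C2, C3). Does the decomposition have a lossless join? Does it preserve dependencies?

Lossless test (chase): Rows 1 and 3 agree on C2, C3; apply C2, C3→C4 and equate their C4 entries. No row becomes fully distinguished — the join is lossy.
Dependency preservation: the restricted closure of {C1} across the fragments never reaches {C3, C4}, so C1 → C3, C4 cannot be enforced without a join — not preserved.

lossy and not dependency-preserving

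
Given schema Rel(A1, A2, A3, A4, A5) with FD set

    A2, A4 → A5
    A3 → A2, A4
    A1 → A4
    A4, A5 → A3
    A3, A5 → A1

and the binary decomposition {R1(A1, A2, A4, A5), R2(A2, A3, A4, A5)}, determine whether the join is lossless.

Common attributes: R1 ∩ R2 = {A2, A4, A5}.
Closure of {A2, A4, A5}: A4, A5 → A3 applies, adding A3; A3, A5 → A1 applies, adding A1. So (A2, A4, A5)⁺ = {A1, A2, A3, A4, A5}.
This closure contains every attribute of R1, so R1 ∩ R2 → R1. The join is lossless.

Yes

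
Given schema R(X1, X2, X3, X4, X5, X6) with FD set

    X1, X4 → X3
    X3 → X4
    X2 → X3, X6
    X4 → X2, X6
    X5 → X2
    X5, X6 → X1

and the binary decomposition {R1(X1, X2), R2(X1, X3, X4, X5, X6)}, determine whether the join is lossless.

No

Common attributes: R1 ∩ R2 = {X1}.
No dependency enlarges {X1}, so (X1)⁺ = {X1}.
The closure contains neither all of R1 = {X1, X2} nor all of R2 = {X1, X3, X4, X5, X6}, so the common attributes are not a superkey of either fragment. The join is lossy.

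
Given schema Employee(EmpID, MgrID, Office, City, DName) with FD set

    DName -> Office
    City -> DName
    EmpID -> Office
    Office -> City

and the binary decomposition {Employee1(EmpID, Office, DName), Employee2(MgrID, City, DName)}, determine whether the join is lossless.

No

Common attributes: Employee1 ∩ Employee2 = {DName}.
Closure of {DName}: DName → Office applies, adding Office; Office → City applies, adding City. So (DName)⁺ = {Office, City, DName}.
The closure contains neither all of Employee1 = {EmpID, Office, DName} nor all of Employee2 = {MgrID, City, DName}, so the common attributes are not a superkey of either fragment. The join is lossy.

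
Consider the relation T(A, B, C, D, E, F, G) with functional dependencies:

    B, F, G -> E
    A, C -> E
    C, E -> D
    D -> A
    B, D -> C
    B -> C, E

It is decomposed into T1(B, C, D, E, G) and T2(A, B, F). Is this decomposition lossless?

Common attributes: T1 ∩ T2 = {B}.
Closure of {B}: B → C, E applies, adding C, E; C, E → D applies, adding D; D → A applies, adding A. So (B)⁺ = {A, B, C, D, E}.
The closure contains neither all of T1 = {B, C, D, E, G} nor all of T2 = {A, B, F}, so the common attributes are not a superkey of either fragment. The join is lossy.

No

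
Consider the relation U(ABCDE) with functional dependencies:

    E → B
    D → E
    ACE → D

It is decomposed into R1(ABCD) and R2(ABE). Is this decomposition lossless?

No

Common attributes: R1 ∩ R2 = {AB}.
No dependency enlarges {AB}, so (AB)⁺ = {AB}.
The closure contains neither all of R1 = {ABCD} nor all of R2 = {ABE}, so the common attributes are not a superkey of either fragment. The join is lossy.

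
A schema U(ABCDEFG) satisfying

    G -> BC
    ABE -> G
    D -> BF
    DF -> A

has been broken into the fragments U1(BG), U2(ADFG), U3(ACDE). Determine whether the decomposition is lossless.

No

Chase test. Columns are ABCDEFG; row i has aⱼ where attribute j ∈ Ui, else bᵢⱼ.
Initial tableau (one row per fragment):
  row 1: b11 a2 b13 b14 b15 b16 a7
  row 2: a1 b22 b23 a4 b25 a6 a7
  row 3: a1 b32 a3 a4 a5 b36 b37
Rows 1 and 2 agree on G; apply G→BC and equate their BC entries.
Rows 2 and 3 agree on D; apply D→BF and equate their BF entries.
No row becomes fully distinguished — the join is lossy.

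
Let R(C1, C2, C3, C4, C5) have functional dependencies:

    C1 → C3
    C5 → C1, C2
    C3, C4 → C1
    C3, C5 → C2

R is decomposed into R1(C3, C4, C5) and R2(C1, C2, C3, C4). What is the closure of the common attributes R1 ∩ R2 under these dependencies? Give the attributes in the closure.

R1 ∩ R2 = {C3, C4}.
C3, C4 → C1 applies, adding C1
Closure: {C1, C3, C4}.

C1, C3, C4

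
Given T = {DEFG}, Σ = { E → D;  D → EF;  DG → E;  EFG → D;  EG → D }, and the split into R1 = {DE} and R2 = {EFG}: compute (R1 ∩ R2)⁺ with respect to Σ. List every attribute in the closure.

DEF

R1 ∩ R2 = {E}.
E → D applies, adding D
D → EF applies, adding F
Closure: {DEF}.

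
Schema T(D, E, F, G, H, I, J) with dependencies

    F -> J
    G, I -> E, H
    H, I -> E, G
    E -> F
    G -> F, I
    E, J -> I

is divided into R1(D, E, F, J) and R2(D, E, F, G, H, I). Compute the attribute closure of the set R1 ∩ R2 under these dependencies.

R1 ∩ R2 = {D, E, F}.
F → J applies, adding J
E, J → I applies, adding I
Closure: {D, E, F, I, J}.

D, E, F, I, J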